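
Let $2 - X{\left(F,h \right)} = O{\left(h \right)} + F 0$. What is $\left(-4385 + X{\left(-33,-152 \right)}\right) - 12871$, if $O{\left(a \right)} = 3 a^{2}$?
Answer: $-86566$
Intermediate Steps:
$X{\left(F,h \right)} = 2 - 3 h^{2}$ ($X{\left(F,h \right)} = 2 - \left(3 h^{2} + F 0\right) = 2 - \left(3 h^{2} + 0\right) = 2 - 3 h^{2}$)
$\left(-4385 + X{\left(-33,-152 \right)}\right) - 12871 = \left(-4385 + \left(2 - 3 \left(-152\right)^{2}\right)\right) - 12871 = \left(-4385 + \left(2 - 69312\right)\right) - 12871 = \left(-4385 - 69310\right) - 12871 = -73695 - 12871 = -86566$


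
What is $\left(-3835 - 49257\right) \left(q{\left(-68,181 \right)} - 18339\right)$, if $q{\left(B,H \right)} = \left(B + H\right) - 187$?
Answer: $977582996$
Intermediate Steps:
$q{\left(B,H \right)} = -187 + B + H$
$\left(-3835 - 49257\right) \left(q{\left(-68,181 \right)} - 18339\right) = \left(-3835 - 49257\right) \left(\left(-187 - 68 + 181\right) - 18339\right) = - 53092 \left(-74 - 18339\right) = \left(-53092\right) \left(-18413\right) = 977582996$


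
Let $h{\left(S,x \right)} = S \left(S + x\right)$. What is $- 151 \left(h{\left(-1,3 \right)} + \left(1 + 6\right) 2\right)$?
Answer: $-1812$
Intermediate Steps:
$- 151 \left(h{\left(-1,3 \right)} + \left(1 + 6\right) 2\right) = - 151 \left(- (-1 + 3) + \left(1 + 6\right) 2\right) = - 151 \left(\left(-1\right) 2 + 7 \cdot 2\right) = - 151 \left(-2 + 14\right) = \left(-151\right) 12 = -1812$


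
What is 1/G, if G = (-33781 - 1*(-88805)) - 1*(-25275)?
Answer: 1/80299 ≈ 1.2453e-5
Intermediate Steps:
G = 80299 (G = (-33781 + 88805) + 25275 = 55024 + 25275 = 80299)
1/G = 1/80299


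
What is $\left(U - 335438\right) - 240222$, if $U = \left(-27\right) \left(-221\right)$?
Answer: $-569693$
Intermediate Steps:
$U = 5967$
$\left(U - 335438\right) - 240222 = \left(5967 - 335438\right) - 240222 = -329471 - 240222 = -569693$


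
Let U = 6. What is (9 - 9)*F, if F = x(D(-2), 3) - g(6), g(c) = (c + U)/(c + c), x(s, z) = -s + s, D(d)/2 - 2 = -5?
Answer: 0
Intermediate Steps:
D(d) = -6 (D(d) = 4 + 2*(-5) = 4 - 10 = -6)
x(s, z) = 0
g(c) = (6 + c)/(2*c) (g(c) = (c + 6)/(c + c) = (6 + c)/((2*c)) = (6 + c)*(1/(2*c)) = (6 + c)/(2*c))
F = -1 (F = 0 - (6 + 6)/(2*6) = 0 - 12/(2*6) = 0 - 1*1 = 0 - 1 = -1)
(9 - 9)*F = (9 - 9)*(-1) = 0*(-1) = 0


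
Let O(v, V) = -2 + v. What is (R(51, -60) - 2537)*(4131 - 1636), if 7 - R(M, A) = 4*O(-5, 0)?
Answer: -6242490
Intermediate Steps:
R(M, A) = 35 (R(M, A) = 7 - 4*(-2 - 5) = 7 - 4*(-7) = 7 - 1*(-28) = 7 + 28 = 35)
(R(51, -60) - 2537)*(4131 - 1636) = (35 - 2537)*(4131 - 1636) = -2502*2495 = -6242490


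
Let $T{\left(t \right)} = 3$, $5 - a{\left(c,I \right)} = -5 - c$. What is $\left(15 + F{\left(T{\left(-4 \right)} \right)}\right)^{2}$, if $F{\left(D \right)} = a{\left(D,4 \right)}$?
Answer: $784$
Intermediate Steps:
$a{\left(c,I \right)} = 10 + c$ ($a{\left(c,I \right)} = 5 - \left(-5 - c\right) = 5 + \left(5 + c\right) = 10 + c$)
$F{\left(D \right)} = 10 + D$
$\left(15 + F{\left(T{\left(-4 \right)} \right)}\right)^{2} = \left(15 + \left(10 + 3\right)\right)^{2} = \left(15 + 13\right)^{2} = 28^{2} = 784$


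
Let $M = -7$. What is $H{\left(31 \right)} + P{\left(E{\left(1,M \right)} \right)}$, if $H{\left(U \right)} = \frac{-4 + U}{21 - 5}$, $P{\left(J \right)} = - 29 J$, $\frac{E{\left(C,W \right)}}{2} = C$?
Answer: $- \frac{901}{16} \approx -56.313$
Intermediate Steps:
$E{\left(C,W \right)} = 2 C$
$H{\left(U \right)} = - \frac{1}{4} + \frac{U}{16}$ ($H{\left(U \right)} = \frac{-4 + U}{16} = \left(-4 + U\right) \frac{1}{16} = - \frac{1}{4} + \frac{U}{16}$)
$H{\left(31 \right)} + P{\left(E{\left(1,M \right)} \right)} = \left(- \frac{1}{4} + \frac{1}{16} \cdot 31\right) - 29 \cdot 2 \cdot 1 = \left(- \frac{1}{4} + \frac{31}{16}\right) - 58 = \frac{27}{16} - 58 = - \frac{901}{16}$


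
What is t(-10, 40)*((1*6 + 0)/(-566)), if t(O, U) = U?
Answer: -120/283 ≈ -0.42403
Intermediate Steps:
t(-10, 40)*((1*6 + 0)/(-566)) = 40*((1*6 + 0)/(-566)) = 40*((6 + 0)*(-1/566)) = 40*(6*(-1/566)) = 40*(-3/283) = -120/283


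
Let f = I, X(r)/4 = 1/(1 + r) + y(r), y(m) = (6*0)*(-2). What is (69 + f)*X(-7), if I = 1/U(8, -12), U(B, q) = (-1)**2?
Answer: -140/3 ≈ -46.667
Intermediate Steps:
y(m) = 0 (y(m) = 0*(-2) = 0)
U(B, q) = 1
X(r) = 4/(1 + r) (X(r) = 4*(1/(1 + r) + 0) = 4/(1 + r))
I = 1 (I = 1/1 = 1)
f = 1
(69 + f)*X(-7) = (69 + 1)*(4/(1 - 7)) = 70*(4/(-6)) = 70*(4*(-1/6)) = 70*(-2/3) = -140/3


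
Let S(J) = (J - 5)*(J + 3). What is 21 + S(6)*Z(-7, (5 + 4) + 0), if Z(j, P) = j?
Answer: -42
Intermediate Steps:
S(J) = (-5 + J)*(3 + J)
21 + S(6)*Z(-7, (5 + 4) + 0) = 21 + (-15 + 6² - 2*6)*(-7) = 21 + (-15 + 36 - 12)*(-7) = 21 + 9*(-7) = 21 - 63 = -42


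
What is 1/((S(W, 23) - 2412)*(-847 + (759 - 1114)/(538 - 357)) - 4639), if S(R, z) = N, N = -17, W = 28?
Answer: 181/372405339 ≈ 4.8603e-7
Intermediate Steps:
S(R, z) = -17
1/((S(W, 23) - 2412)*(-847 + (759 - 1114)/(538 - 357)) - 4639) = 1/((-17 - 2412)*(-847 + (759 - 1114)/(538 - 357)) - 4639) = 1/(-2429*(-847 - 355/181) - 4639) = 1/(-2429*(-153662/181) - 4639) = 1/(373244998/181 - 4639) = 1/(372405339/181) = 181/372405339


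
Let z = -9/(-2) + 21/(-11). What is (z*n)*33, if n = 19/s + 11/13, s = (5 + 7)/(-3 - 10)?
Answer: -175503/104 ≈ -1687.5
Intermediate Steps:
s = -12/13 (s = 12/(-13) = 12*(-1/13) = -12/13 ≈ -0.92308)
n = -3079/156 (n = 19/(-12/13) + 11/13 = 19*(-13/12) + 11*(1/13) = -247/12 + 11/13 = -3079/156 ≈ -19.737)
z = 57/22 (z = -9*(-½) + 21*(-1/11) = 9/2 - 21/11 = 57/22 ≈ 2.5909)
(z*n)*33 = ((57/22)*(-3079/156))*33 = -58501/1144*33 = -175503/104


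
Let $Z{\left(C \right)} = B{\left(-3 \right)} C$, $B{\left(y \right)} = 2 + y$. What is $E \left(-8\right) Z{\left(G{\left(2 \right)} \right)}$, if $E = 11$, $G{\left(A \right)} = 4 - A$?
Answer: $176$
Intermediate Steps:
$Z{\left(C \right)} = - C$ ($Z{\left(C \right)} = \left(2 - 3\right) C = - C$)
$E \left(-8\right) Z{\left(G{\left(2 \right)} \right)} = 11 \left(-8\right) \left(- (4 - 2)\right) = - 88 \left(- (4 - 2)\right) = - 88 \left(\left(-1\right) 2\right) = \left(-88\right) \left(-2\right) = 176$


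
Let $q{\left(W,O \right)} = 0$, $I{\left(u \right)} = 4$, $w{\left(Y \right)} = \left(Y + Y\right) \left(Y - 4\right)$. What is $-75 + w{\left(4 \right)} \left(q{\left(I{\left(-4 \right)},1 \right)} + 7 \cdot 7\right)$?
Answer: $-75$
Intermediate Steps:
$w{\left(Y \right)} = 2 Y \left(-4 + Y\right)$
$-75 + w{\left(4 \right)} \left(q{\left(I{\left(-4 \right)},1 \right)} + 7 \cdot 7\right) = -75 + 2 \cdot 4 \left(-4 + 4\right) \left(0 + 7 \cdot 7\right) = -75 + 2 \cdot 4 \cdot 0 \left(0 + 49\right) = -75 + 0 \cdot 49 = -75 + 0 = -75$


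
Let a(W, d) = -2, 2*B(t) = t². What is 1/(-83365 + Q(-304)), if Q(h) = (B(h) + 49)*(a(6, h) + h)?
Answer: -1/14238007 ≈ -7.0235e-8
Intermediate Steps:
B(t) = t²/2
Q(h) = (-2 + h)*(49 + h²/2) (Q(h) = (h²/2 + 49)*(-2 + h) = (49 + h²/2)*(-2 + h) = (-2 + h)*(49 + h²/2))
1/(-83365 + Q(-304)) = 1/(-83365 + (-98 + (½)*(-304)³ - 1*(-304)² + 49*(-304))) = 1/(-83365 + (-98 + (½)*(-28094464) - 1*92416 - 14896)) = 1/(-83365 + (-98 - 14047232 - 92416 - 14896)) = 1/(-83365 - 14154642) = 1/(-14238007) = -1/14238007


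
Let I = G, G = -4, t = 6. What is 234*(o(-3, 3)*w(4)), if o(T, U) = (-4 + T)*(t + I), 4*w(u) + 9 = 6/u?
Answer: 12285/2 ≈ 6142.5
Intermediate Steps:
w(u) = -9/4 + 3/(2*u) (w(u) = -9/4 + (6/u)/4 = -9/4 + 3/(2*u))
I = -4
o(T, U) = -8 + 2*T (o(T, U) = (-4 + T)*(6 - 4) = (-4 + T)*2 = -8 + 2*T)
234*(o(-3, 3)*w(4)) = 234*((-8 + 2*(-3))*((3/4)*(2 - 3*4)/4)) = 234*((-8 - 6)*((3/4)*(1/4)*(2 - 12))) = 234*(-21*(-10)/(2*4)) = 234*(-14*(-15/8)) = 234*(105/4) = 12285/2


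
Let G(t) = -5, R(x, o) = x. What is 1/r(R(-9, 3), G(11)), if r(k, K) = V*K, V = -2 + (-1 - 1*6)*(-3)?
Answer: -1/95 ≈ -0.010526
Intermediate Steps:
V = 19 (V = -2 + (-1 - 6)*(-3) = -2 - 7*(-3) = -2 + 21 = 19)
r(k, K) = 19*K
1/r(R(-9, 3), G(11)) = 1/(19*(-5)) = 1/(-95) = -1/95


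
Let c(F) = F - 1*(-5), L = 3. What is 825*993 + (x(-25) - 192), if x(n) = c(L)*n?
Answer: 818833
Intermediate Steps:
c(F) = 5 + F (c(F) = F + 5 = 5 + F)
x(n) = 8*n (x(n) = (5 + 3)*n = 8*n)
825*993 + (x(-25) - 192) = 825*993 + (8*(-25) - 192) = 819225 + (-200 - 192) = 819225 - 392 = 818833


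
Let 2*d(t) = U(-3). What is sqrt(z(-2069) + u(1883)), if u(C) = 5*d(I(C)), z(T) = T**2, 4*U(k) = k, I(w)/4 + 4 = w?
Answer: sqrt(68492146)/4 ≈ 2069.0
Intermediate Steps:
I(w) = -16 + 4*w
U(k) = k/4
d(t) = -3/8 (d(t) = ((1/4)*(-3))/2 = (1/2)*(-3/4) = -3/8)
u(C) = -15/8 (u(C) = 5*(-3/8) = -15/8)
sqrt(z(-2069) + u(1883)) = sqrt((-2069)**2 - 15/8) = sqrt(4280761 - 15/8) = sqrt(34246073/8) = sqrt(68492146)/4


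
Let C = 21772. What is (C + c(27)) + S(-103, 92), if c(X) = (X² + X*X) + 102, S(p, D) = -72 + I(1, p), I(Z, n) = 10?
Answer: 23270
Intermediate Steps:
S(p, D) = -62 (S(p, D) = -72 + 10 = -62)
c(X) = 102 + 2*X² (c(X) = (X² + X²) + 102 = 2*X² + 102 = 102 + 2*X²)
(C + c(27)) + S(-103, 92) = (21772 + (102 + 2*27²)) - 62 = (21772 + (102 + 2*729)) - 62 = (21772 + (102 + 1458)) - 62 = (21772 + 1560) - 62 = 23332 - 62 = 23270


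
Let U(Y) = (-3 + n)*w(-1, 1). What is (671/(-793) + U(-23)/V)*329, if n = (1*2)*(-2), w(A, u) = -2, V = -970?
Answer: -1785154/6305 ≈ -283.13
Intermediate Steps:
n = -4 (n = 2*(-2) = -4)
U(Y) = 14 (U(Y) = (-3 - 4)*(-2) = -7*(-2) = 14)
(671/(-793) + U(-23)/V)*329 = (671/(-793) + 14/(-970))*329 = (671*(-1/793) + 14*(-1/970))*329 = (-11/13 - 7/485)*329 = -5426/6305*329 = -1785154/6305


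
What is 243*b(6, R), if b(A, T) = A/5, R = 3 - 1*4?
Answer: 1458/5 ≈ 291.60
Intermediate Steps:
R = -1 (R = 3 - 4 = -1)
b(A, T) = A/5 (b(A, T) = A*(1/5) = A/5)
243*b(6, R) = 243*((1/5)*6) = 243*(6/5) = 1458/5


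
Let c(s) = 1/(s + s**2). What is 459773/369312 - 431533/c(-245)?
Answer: -9527157447935107/369312 ≈ -2.5797e+10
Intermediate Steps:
459773/369312 - 431533/c(-245) = 459773/369312 - 431533/(1/((-245)*(1 - 245))) = 459773*(1/369312) - 431533/((-1/245/(-244))) = 459773/369312 - 431533/((-1/245*(-1/244))) = 459773/369312 - 431533/1/59780 = 459773/369312 - 431533*59780 = 459773/369312 - 25797042740 = -9527157447935107/369312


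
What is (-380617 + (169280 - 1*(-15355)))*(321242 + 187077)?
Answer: -99621374258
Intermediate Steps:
(-380617 + (169280 - 1*(-15355)))*(321242 + 187077) = (-380617 + (169280 + 15355))*508319 = (-380617 + 184635)*508319 = -195982*508319 = -99621374258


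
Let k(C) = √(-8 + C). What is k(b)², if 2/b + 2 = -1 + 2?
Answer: -10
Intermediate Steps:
b = -2 (b = 2/(-2 + (-1 + 2)) = 2/(-2 + 1) = 2/(-1) = 2*(-1) = -2)
k(b)² = (√(-8 - 2))² = (√(-10))² = (I*√10)² = -10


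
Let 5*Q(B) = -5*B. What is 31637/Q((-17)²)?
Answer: -1861/17 ≈ -109.47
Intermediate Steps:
Q(B) = -B (Q(B) = (-5*B)/5 = -B)
31637/Q((-17)²) = 31637/((-1*(-17)²)) = 31637/((-1*289)) = 31637/(-289) = 31637*(-1/289) = -1861/17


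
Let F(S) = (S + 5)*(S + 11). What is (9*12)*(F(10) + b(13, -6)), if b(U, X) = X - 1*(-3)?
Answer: 33696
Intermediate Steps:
F(S) = (5 + S)*(11 + S)
b(U, X) = 3 + X (b(U, X) = X + 3 = 3 + X)
(9*12)*(F(10) + b(13, -6)) = (9*12)*((55 + 10² + 16*10) + (3 - 6)) = 108*((55 + 100 + 160) - 3) = 108*(315 - 3) = 108*312 = 33696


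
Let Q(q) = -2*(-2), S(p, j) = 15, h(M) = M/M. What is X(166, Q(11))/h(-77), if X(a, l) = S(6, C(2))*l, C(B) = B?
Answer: 60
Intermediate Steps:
h(M) = 1
Q(q) = 4
X(a, l) = 15*l
X(166, Q(11))/h(-77) = (15*4)/1 = 60*1 = 60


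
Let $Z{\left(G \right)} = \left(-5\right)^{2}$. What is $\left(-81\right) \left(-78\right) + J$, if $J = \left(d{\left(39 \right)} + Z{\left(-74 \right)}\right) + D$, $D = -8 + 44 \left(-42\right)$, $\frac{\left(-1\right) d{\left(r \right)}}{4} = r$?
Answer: $4331$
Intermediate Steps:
$d{\left(r \right)} = - 4 r$
$D = -1856$ ($D = -8 - 1848 = -1856$)
$Z{\left(G \right)} = 25$
$J = -1987$ ($J = \left(\left(-4\right) 39 + 25\right) - 1856 = \left(-156 + 25\right) - 1856 = -131 - 1856 = -1987$)
$\left(-81\right) \left(-78\right) + J = \left(-81\right) \left(-78\right) - 1987 = 6318 - 1987 = 4331$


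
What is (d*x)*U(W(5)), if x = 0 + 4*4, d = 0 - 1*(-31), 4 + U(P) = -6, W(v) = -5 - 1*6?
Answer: -4960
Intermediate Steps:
W(v) = -11 (W(v) = -5 - 6 = -11)
U(P) = -10 (U(P) = -4 - 6 = -10)
d = 31 (d = 0 + 31 = 31)
x = 16 (x = 0 + 16 = 16)
(d*x)*U(W(5)) = (31*16)*(-10) = 496*(-10) = -4960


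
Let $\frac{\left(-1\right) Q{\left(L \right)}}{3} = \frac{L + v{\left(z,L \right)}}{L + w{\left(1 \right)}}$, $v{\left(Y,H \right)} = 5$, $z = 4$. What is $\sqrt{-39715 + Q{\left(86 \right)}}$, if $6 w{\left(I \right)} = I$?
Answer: $\frac{i \sqrt{10616229481}}{517} \approx 199.29 i$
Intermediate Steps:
$w{\left(I \right)} = \frac{I}{6}$
$Q{\left(L \right)} = - \frac{3 \left(5 + L\right)}{\frac{1}{6} + L}$ ($Q{\left(L \right)} = - 3 \frac{L + 5}{L + \frac{1}{6} \cdot 1} = - 3 \frac{5 + L}{L + \frac{1}{6}} = - 3 \frac{5 + L}{\frac{1}{6} + L} = - \frac{3 \left(5 + L\right)}{\frac{1}{6} + L}$)
$\sqrt{-39715 + Q{\left(86 \right)}} = \sqrt{-39715 + \frac{18 \left(-5 - 86\right)}{1 + 6 \cdot 86}} = \sqrt{-39715 + \frac{18 \left(-5 - 86\right)}{1 + 516}} = \sqrt{-39715 + 18 \cdot \frac{1}{517} \left(-91\right)} = \sqrt{-39715 - \frac{1638}{517}} = \sqrt{- \frac{20534293}{517}} = \frac{i \sqrt{10616229481}}{517}$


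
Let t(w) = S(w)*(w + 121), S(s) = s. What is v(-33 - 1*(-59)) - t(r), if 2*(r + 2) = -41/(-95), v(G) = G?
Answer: 8617289/36100 ≈ 238.71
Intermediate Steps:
r = -339/190 (r = -2 + (-41/(-95))/2 = -2 + (-41*(-1/95))/2 = -2 + (½)*(41/95) = -2 + 41/190 = -339/190 ≈ -1.7842)
t(w) = w*(121 + w) (t(w) = w*(w + 121) = w*(121 + w))
v(-33 - 1*(-59)) - t(r) = (-33 - 1*(-59)) - (-339)*(121 - 339/190)/190 = (-33 + 59) - (-339)*22651/(190*190) = 26 - 1*(-7678689/36100) = 26 + 7678689/36100 = 8617289/36100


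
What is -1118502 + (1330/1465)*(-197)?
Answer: -327773488/293 ≈ -1.1187e+6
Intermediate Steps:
-1118502 + (1330/1465)*(-197) = -1118502 + (1330*(1/1465))*(-197) = -1118502 + (266/293)*(-197) = -1118502 - 52402/293 = -327773488/293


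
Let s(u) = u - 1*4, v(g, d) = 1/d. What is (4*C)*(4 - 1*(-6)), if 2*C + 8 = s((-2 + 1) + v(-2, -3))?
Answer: -800/3 ≈ -266.67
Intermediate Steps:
s(u) = -4 + u (s(u) = u - 4 = -4 + u)
C = -20/3 (C = -4 + (-4 + ((-2 + 1) + 1/(-3)))/2 = -4 + (-4 + (-1 - ⅓))/2 = -4 + (-4 - 4/3)/2 = -4 + (½)*(-16/3) = -4 - 8/3 = -20/3 ≈ -6.6667)
(4*C)*(4 - 1*(-6)) = (4*(-20/3))*(4 - 1*(-6)) = -80*(4 + 6)/3 = -80/3*10 = -800/3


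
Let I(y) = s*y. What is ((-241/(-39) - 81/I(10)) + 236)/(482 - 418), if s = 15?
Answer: 471197/124800 ≈ 3.7756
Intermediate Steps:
I(y) = 15*y
((-241/(-39) - 81/I(10)) + 236)/(482 - 418) = ((-241/(-39) - 81/(15*10)) + 236)/(482 - 418) = ((-241*(-1/39) - 81/150) + 236)/64 = ((241/39 - 81*1/150) + 236)*(1/64) = ((241/39 - 27/50) + 236)*(1/64) = (10997/1950 + 236)*(1/64) = (471197/1950)*(1/64) = 471197/124800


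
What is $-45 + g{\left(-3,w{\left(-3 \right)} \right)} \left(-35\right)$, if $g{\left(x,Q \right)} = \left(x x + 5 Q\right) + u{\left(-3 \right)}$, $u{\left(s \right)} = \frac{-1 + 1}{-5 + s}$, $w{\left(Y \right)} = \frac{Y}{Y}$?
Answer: $-535$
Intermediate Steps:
$w{\left(Y \right)} = 1$
$u{\left(s \right)} = 0$ ($u{\left(s \right)} = \frac{0}{-5 + s} = 0$)
$g{\left(x,Q \right)} = x^{2} + 5 Q$ ($g{\left(x,Q \right)} = \left(x x + 5 Q\right) + 0 = \left(x^{2} + 5 Q\right) + 0 = x^{2} + 5 Q$)
$-45 + g{\left(-3,w{\left(-3 \right)} \right)} \left(-35\right) = -45 + \left(\left(-3\right)^{2} + 5 \cdot 1\right) \left(-35\right) = -45 + \left(9 + 5\right) \left(-35\right) = -45 + 14 \left(-35\right) = -45 - 490 = -535$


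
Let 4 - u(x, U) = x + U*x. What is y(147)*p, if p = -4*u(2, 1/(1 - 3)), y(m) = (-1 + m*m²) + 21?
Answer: -38118516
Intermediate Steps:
y(m) = 20 + m³ (y(m) = (-1 + m³) + 21 = 20 + m³)
u(x, U) = 4 - x - U*x (u(x, U) = 4 - (x + U*x) = 4 + (-x - U*x) = 4 - x - U*x)
p = -12 (p = -4*(4 - 1*2 - 1*2/(1 - 3)) = -4*(4 - 2 - 1*2/(-2)) = -4*(4 - 2 - 1*(-½)*2) = -4*(4 - 2 + 1) = -4*3 = -12)
y(147)*p = (20 + 147³)*(-12) = (20 + 3176523)*(-12) = 3176543*(-12) = -38118516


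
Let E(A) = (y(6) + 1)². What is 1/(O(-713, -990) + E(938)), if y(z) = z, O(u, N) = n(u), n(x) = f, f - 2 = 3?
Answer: 1/54 ≈ 0.018519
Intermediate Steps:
f = 5 (f = 2 + 3 = 5)
n(x) = 5
O(u, N) = 5
E(A) = 49 (E(A) = (6 + 1)² = 7² = 49)
1/(O(-713, -990) + E(938)) = 1/(5 + 49) = 1/54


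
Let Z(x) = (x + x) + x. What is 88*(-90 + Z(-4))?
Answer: -8976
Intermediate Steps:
Z(x) = 3*x (Z(x) = 2*x + x = 3*x)
88*(-90 + Z(-4)) = 88*(-90 + 3*(-4)) = 88*(-90 - 12) = 88*(-102) = -8976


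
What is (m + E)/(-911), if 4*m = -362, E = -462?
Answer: 1105/1822 ≈ 0.60648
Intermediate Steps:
m = -181/2 (m = (1/4)*(-362) = -181/2 ≈ -90.500)
(m + E)/(-911) = (-181/2 - 462)/(-911) = -1105/2*(-1/911) = 1105/1822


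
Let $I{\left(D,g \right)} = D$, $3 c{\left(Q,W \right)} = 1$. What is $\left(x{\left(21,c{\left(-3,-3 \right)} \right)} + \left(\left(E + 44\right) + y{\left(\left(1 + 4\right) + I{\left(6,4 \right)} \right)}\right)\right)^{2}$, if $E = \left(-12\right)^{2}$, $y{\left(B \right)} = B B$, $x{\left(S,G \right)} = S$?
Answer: $108900$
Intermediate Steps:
$c{\left(Q,W \right)} = \frac{1}{3}$ ($c{\left(Q,W \right)} = \frac{1}{3} \cdot 1 = \frac{1}{3}$)
$y{\left(B \right)} = B^{2}$
$E = 144$
$\left(x{\left(21,c{\left(-3,-3 \right)} \right)} + \left(\left(E + 44\right) + y{\left(\left(1 + 4\right) + I{\left(6,4 \right)} \right)}\right)\right)^{2} = \left(21 + \left(\left(144 + 44\right) + \left(\left(1 + 4\right) + 6\right)^{2}\right)\right)^{2} = \left(21 + \left(188 + \left(5 + 6\right)^{2}\right)\right)^{2} = \left(21 + \left(188 + 11^{2}\right)\right)^{2} = \left(21 + \left(188 + 121\right)\right)^{2} = \left(21 + 309\right)^{2} = 330^{2} = 108900$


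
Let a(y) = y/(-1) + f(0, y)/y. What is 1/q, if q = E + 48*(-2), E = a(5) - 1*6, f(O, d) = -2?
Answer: -5/537 ≈ -0.0093110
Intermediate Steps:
a(y) = -y - 2/y (a(y) = y/(-1) - 2/y = y*(-1) - 2/y = -y - 2/y)
E = -57/5 (E = (-1*5 - 2/5) - 1*6 = (-5 - 2*1/5) - 6 = (-5 - 2/5) - 6 = -27/5 - 6 = -57/5 ≈ -11.400)
q = -537/5 (q = -57/5 + 48*(-2) = -57/5 - 96 = -537/5 ≈ -107.40)
1/q = 1/(-537/5) = -5/537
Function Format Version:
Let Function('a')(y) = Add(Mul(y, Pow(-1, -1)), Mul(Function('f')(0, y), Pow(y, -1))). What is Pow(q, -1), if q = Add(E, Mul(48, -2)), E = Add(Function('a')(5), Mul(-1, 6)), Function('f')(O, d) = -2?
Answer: Rational(-5, 537) ≈ -0.0093110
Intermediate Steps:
Function('a')(y) = Add(Mul(-1, y), Mul(-2, Pow(y, -1))) (Function('a')(y) = Add(Mul(y, Pow(-1, -1)), Mul(-2, Pow(y, -1))) = Add(Mul(y, -1), Mul(-2, Pow(y, -1))) = Add(Mul(-1, y), Mul(-2, Pow(y, -1))))
E = Rational(-57, 5) (E = Add(Add(Mul(-1, 5), Mul(-2, Pow(5, -1))), Mul(-1, 6)) = Add(Add(-5, Mul(-2, Rational(1, 5))), -6) = Add(Add(-5, Rational(-2, 5)), -6) = Add(Rational(-27, 5), -6) = Rational(-57, 5) ≈ -11.400)
q = Rational(-537, 5) (q = Add(Rational(-57, 5), Mul(48, -2)) = Add(Rational(-57, 5), -96) = Rational(-537, 5) ≈ -107.40)
Pow(q, -1) = Pow(Rational(-537, 5), -1) = Rational(-5, 537)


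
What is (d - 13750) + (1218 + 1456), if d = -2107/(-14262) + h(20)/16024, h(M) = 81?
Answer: -1265605428049/114267144 ≈ -11076.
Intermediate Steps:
d = 17458895/114267144 (d = -2107/(-14262) + 81/16024 = -2107*(-1/14262) + 81*(1/16024) = 2107/14262 + 81/16024 = 17458895/114267144 ≈ 0.15279)
(d - 13750) + (1218 + 1456) = (17458895/114267144 - 13750) + (1218 + 1456) = -1571155771105/114267144 + 2674 = -1265605428049/114267144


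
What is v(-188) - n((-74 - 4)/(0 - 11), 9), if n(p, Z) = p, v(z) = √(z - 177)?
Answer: -78/11 + I*√365 ≈ -7.0909 + 19.105*I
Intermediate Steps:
v(z) = √(-177 + z)
v(-188) - n((-74 - 4)/(0 - 11), 9) = √(-177 - 188) - (-74 - 4)/(0 - 11) = √(-365) - (-78)/(-11) = I*√365 - (-78)*(-1)/11 = I*√365 - 1*78/11 = I*√365 - 78/11 = -78/11 + I*√365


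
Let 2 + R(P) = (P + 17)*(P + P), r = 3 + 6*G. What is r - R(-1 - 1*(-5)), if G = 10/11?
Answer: -1733/11 ≈ -157.55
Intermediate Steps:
G = 10/11 (G = 10*(1/11) = 10/11 ≈ 0.90909)
r = 93/11 (r = 3 + 6*(10/11) = 3 + 60/11 = 93/11 ≈ 8.4545)
R(P) = -2 + 2*P*(17 + P) (R(P) = -2 + (P + 17)*(P + P) = -2 + (17 + P)*(2*P) = -2 + 2*P*(17 + P))
r - R(-1 - 1*(-5)) = 93/11 - (-2 + 2*(-1 - 1*(-5))**2 + 34*(-1 - 1*(-5))) = 93/11 - (-2 + 2*(-1 + 5)**2 + 34*(-1 + 5)) = 93/11 - (-2 + 2*4**2 + 34*4) = 93/11 - (-2 + 2*16 + 136) = 93/11 - (-2 + 32 + 136) = 93/11 - 1*166 = 93/11 - 166 = -1733/11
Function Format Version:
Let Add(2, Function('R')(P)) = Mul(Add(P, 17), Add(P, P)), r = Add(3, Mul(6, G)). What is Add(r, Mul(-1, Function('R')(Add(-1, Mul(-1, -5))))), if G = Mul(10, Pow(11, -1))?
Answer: Rational(-1733, 11) ≈ -157.55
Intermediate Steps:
G = Rational(10, 11) (G = Mul(10, Rational(1, 11)) = Rational(10, 11) ≈ 0.90909)
r = Rational(93, 11) (r = Add(3, Mul(6, Rational(10, 11))) = Add(3, Rational(60, 11)) = Rational(93, 11) ≈ 8.4545)
Function('R')(P) = Add(-2, Mul(2, P, Add(17, P))) (Function('R')(P) = Add(-2, Mul(Add(P, 17), Add(P, P))) = Add(-2, Mul(Add(17, P), Mul(2, P))) = Add(-2, Mul(2, P, Add(17, P))))
Add(r, Mul(-1, Function('R')(Add(-1, Mul(-1, -5))))) = Add(Rational(93, 11), Mul(-1, Add(-2, Mul(2, Pow(Add(-1, Mul(-1, -5)), 2)), Mul(34, Add(-1, Mul(-1, -5)))))) = Add(Rational(93, 11), Mul(-1, Add(-2, Mul(2, Pow(Add(-1, 5), 2)), Mul(34, Add(-1, 5))))) = Add(Rational(93, 11), Mul(-1, Add(-2, Mul(2, Pow(4, 2)), Mul(34, 4)))) = Add(Rational(93, 11), Mul(-1, Add(-2, Mul(2, 16), 136))) = Add(Rational(93, 11), Mul(-1, Add(-2, 32, 136))) = Add(Rational(93, 11), Mul(-1, 166)) = Add(Rational(93, 11), -166) = Rational(-1733, 11)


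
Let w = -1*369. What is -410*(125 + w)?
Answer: 100040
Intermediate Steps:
w = -369
-410*(125 + w) = -410*(125 - 369) = -410*(-244) = 100040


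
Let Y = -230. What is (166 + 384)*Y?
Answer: -126500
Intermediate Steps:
(166 + 384)*Y = (166 + 384)*(-230) = 550*(-230) = -126500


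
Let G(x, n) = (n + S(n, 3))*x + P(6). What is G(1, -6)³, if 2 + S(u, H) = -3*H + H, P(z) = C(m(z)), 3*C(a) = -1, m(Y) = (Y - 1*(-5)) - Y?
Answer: -79507/27 ≈ -2944.7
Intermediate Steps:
m(Y) = 5 (m(Y) = (Y + 5) - Y = (5 + Y) - Y = 5)
C(a) = -⅓ (C(a) = (⅓)*(-1) = -⅓)
P(z) = -⅓
S(u, H) = -2 - 2*H (S(u, H) = -2 + (-3*H + H) = -2 - 2*H)
G(x, n) = -⅓ + x*(-8 + n) (G(x, n) = (n + (-2 - 2*3))*x - ⅓ = (n + (-2 - 6))*x - ⅓ = (n - 8)*x - ⅓ = (-8 + n)*x - ⅓ = x*(-8 + n) - ⅓ = -⅓ + x*(-8 + n))
G(1, -6)³ = (-⅓ - 8*1 - 6*1)³ = (-⅓ - 8 - 6)³ = (-43/3)³ = -79507/27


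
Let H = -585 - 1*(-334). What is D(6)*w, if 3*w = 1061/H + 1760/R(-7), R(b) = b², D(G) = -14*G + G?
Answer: -10134046/12299 ≈ -823.97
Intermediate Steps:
H = -251 (H = -585 + 334 = -251)
D(G) = -13*G
w = 389771/36897 (w = (1061/(-251) + 1760/((-7)²))/3 = (1061*(-1/251) + 1760/49)/3 = (-1061/251 + 1760*(1/49))/3 = (-1061/251 + 1760/49)/3 = (⅓)*(389771/12299) = 389771/36897 ≈ 10.564)
D(6)*w = -13*6*(389771/36897) = -78*389771/36897 = -10134046/12299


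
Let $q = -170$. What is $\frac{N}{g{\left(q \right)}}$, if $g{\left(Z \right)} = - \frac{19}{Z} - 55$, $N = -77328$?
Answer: $\frac{13145760}{9331} \approx 1408.8$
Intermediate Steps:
$g{\left(Z \right)} = -55 - \frac{19}{Z}$ ($g{\left(Z \right)} = - \frac{19}{Z} - 55 = -55 - \frac{19}{Z}$)
$\frac{N}{g{\left(q \right)}} = - \frac{77328}{-55 - \frac{19}{-170}} = - \frac{77328}{-55 - - \frac{19}{170}} = - \frac{77328}{-55 + \frac{19}{170}} = - \frac{77328}{- \frac{9331}{170}} = \left(-77328\right) \left(- \frac{170}{9331}\right) = \frac{13145760}{9331}$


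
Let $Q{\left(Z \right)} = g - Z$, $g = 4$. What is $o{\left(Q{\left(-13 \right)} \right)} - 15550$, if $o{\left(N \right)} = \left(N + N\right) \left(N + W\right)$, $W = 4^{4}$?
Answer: $-6268$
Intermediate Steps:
$W = 256$
$Q{\left(Z \right)} = 4 - Z$
$o{\left(N \right)} = 2 N \left(256 + N\right)$ ($o{\left(N \right)} = \left(N + N\right) \left(N + 256\right) = 2 N \left(256 + N\right)$)
$o{\left(Q{\left(-13 \right)} \right)} - 15550 = 2 \left(4 - -13\right) \left(256 + \left(4 - -13\right)\right) - 15550 = 2 \left(4 + 13\right) \left(256 + \left(4 + 13\right)\right) - 15550 = 2 \cdot 17 \left(256 + 17\right) - 15550 = 2 \cdot 17 \cdot 273 - 15550 = 9282 - 15550 = -6268$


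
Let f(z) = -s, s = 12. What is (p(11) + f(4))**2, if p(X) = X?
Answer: 1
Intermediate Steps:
f(z) = -12 (f(z) = -1*12 = -12)
(p(11) + f(4))**2 = (11 - 12)**2 = (-1)**2 = 1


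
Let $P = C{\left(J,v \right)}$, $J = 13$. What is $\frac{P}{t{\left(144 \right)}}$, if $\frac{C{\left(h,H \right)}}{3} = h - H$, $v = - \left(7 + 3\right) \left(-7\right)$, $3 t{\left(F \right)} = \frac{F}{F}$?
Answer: $-513$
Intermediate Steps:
$t{\left(F \right)} = \frac{1}{3}$ ($t{\left(F \right)} = \frac{F \frac{1}{F}}{3} = \frac{1}{3} \cdot 1 = \frac{1}{3}$)
$v = 70$ ($v = - 10 \left(-7\right) = \left(-1\right) \left(-70\right) = 70$)
$C{\left(h,H \right)} = - 3 H + 3 h$ ($C{\left(h,H \right)} = 3 \left(h - H\right) = - 3 H + 3 h$)
$P = -171$ ($P = \left(-3\right) 70 + 3 \cdot 13 = -210 + 39 = -171$)
$\frac{P}{t{\left(144 \right)}} = - 171 \frac{1}{\frac{1}{3}} = \left(-171\right) 3 = -513$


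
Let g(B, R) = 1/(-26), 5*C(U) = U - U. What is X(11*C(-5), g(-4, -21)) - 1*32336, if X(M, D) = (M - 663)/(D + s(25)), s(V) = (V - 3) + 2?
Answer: -20162566/623 ≈ -32364.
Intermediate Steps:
C(U) = 0 (C(U) = (U - U)/5 = (⅕)*0 = 0)
s(V) = -1 + V (s(V) = (-3 + V) + 2 = -1 + V)
g(B, R) = -1/26
X(M, D) = (-663 + M)/(24 + D) (X(M, D) = (M - 663)/(D + (-1 + 25)) = (-663 + M)/(D + 24) = (-663 + M)/(24 + D))
X(11*C(-5), g(-4, -21)) - 1*32336 = (-663 + 11*0)/(24 - 1/26) - 1*32336 = (-663 + 0)/(623/26) - 32336 = (26/623)*(-663) - 32336 = -17238/623 - 32336 = -20162566/623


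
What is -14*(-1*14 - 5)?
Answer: 266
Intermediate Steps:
-14*(-1*14 - 5) = -14*(-14 - 5) = -14*(-19) = 266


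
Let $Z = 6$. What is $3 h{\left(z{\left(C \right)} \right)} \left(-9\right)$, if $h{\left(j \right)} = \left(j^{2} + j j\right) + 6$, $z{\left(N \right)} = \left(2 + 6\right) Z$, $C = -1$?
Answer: $-124578$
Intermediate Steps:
$z{\left(N \right)} = 48$ ($z{\left(N \right)} = \left(2 + 6\right) 6 = 8 \cdot 6 = 48$)
$h{\left(j \right)} = 6 + 2 j^{2}$ ($h{\left(j \right)} = \left(j^{2} + j^{2}\right) + 6 = 2 j^{2} + 6 = 6 + 2 j^{2}$)
$3 h{\left(z{\left(C \right)} \right)} \left(-9\right) = 3 \left(6 + 2 \cdot 48^{2}\right) \left(-9\right) = 3 \left(6 + 2 \cdot 2304\right) \left(-9\right) = 3 \left(6 + 4608\right) \left(-9\right) = 3 \cdot 4614 \left(-9\right) = 13842 \left(-9\right) = -124578$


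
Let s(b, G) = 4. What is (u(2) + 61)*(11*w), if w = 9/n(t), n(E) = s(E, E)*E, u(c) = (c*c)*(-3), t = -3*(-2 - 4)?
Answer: 539/8 ≈ 67.375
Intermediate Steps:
t = 18 (t = -3*(-6) = 18)
u(c) = -3*c² (u(c) = c²*(-3) = -3*c²)
n(E) = 4*E
w = ⅛ (w = 9/((4*18)) = 9/72 = 9*(1/72) = ⅛ ≈ 0.12500)
(u(2) + 61)*(11*w) = (-3*2² + 61)*(11*(⅛)) = (-3*4 + 61)*(11/8) = (-12 + 61)*(11/8) = 49*(11/8) = 539/8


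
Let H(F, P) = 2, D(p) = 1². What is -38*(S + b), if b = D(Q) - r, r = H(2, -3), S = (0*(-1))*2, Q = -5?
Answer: 38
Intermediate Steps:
S = 0 (S = 0*2 = 0)
D(p) = 1
r = 2
b = -1 (b = 1 - 1*2 = 1 - 2 = -1)
-38*(S + b) = -38*(0 - 1) = -38*(-1) = 38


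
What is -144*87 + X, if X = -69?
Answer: -12597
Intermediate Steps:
-144*87 + X = -144*87 - 69 = -12528 - 69 = -12597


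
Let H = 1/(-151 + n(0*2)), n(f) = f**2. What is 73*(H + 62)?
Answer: 683353/151 ≈ 4525.5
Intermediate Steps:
H = -1/151 (H = 1/(-151 + (0*2)**2) = 1/(-151 + 0**2) = 1/(-151 + 0) = 1/(-151) = -1/151 ≈ -0.0066225)
73*(H + 62) = 73*(-1/151 + 62) = 73*(9361/151) = 683353/151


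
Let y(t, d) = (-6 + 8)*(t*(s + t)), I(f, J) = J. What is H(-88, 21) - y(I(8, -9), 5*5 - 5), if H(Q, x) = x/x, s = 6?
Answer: -53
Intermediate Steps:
y(t, d) = 2*t*(6 + t) (y(t, d) = (-6 + 8)*(t*(6 + t)) = 2*(t*(6 + t)) = 2*t*(6 + t))
H(Q, x) = 1
H(-88, 21) - y(I(8, -9), 5*5 - 5) = 1 - 2*(-9)*(6 - 9) = 1 - 2*(-9)*(-3) = 1 - 1*54 = 1 - 54 = -53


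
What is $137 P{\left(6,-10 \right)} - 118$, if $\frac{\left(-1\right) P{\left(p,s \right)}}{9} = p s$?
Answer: $73862$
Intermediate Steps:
$P{\left(p,s \right)} = - 9 p s$
$137 P{\left(6,-10 \right)} - 118 = 137 \left(\left(-9\right) 6 \left(-10\right)\right) - 118 = 137 \cdot 540 - 118 = 73980 - 118 = 73862$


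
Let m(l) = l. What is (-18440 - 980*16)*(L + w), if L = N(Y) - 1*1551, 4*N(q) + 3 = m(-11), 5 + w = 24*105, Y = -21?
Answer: -32772260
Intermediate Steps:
w = 2515 (w = -5 + 24*105 = -5 + 2520 = 2515)
N(q) = -7/2 (N(q) = -¾ + (¼)*(-11) = -¾ - 11/4 = -7/2)
L = -3109/2 (L = -7/2 - 1*1551 = -7/2 - 1551 = -3109/2 ≈ -1554.5)
(-18440 - 980*16)*(L + w) = (-18440 - 980*16)*(-3109/2 + 2515) = (-18440 - 15680)*(1921/2) = -34120*1921/2 = -32772260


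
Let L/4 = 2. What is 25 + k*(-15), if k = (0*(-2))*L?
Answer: 25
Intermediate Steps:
L = 8 (L = 4*2 = 8)
k = 0 (k = (0*(-2))*8 = 0*8 = 0)
25 + k*(-15) = 25 + 0*(-15) = 25 + 0 = 25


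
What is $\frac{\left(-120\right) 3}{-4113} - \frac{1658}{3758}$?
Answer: $- \frac{303693}{858703} \approx -0.35366$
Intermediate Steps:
$\frac{\left(-120\right) 3}{-4113} - \frac{1658}{3758} = \left(-360\right) \left(- \frac{1}{4113}\right) - \frac{829}{1879} = \frac{40}{457} - \frac{829}{1879} = - \frac{303693}{858703}$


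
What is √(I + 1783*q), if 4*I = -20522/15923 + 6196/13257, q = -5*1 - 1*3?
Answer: I*√282491488782855527898/140727474 ≈ 119.43*I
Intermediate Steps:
q = -8 (q = -5 - 3 = -8)
I = -86700623/422182422 (I = (-20522/15923 + 6196/13257)/4 = (¼)*(-173401246/211091211) = -86700623/422182422 ≈ -0.20536)
√(I + 1783*q) = √(-86700623/422182422 + 1783*(-8)) = √(-86700623/422182422 - 14264) = √(-6022096768031/422182422) = I*√282491488782855527898/140727474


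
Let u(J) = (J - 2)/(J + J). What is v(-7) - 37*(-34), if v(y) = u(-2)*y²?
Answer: 1307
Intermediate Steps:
u(J) = (-2 + J)/(2*J) (u(J) = (-2 + J)/((2*J)) = (-2 + J)*(1/(2*J)) = (-2 + J)/(2*J))
v(y) = y² (v(y) = ((½)*(-2 - 2)/(-2))*y² = ((½)*(-½)*(-4))*y² = 1*y² = y²)
v(-7) - 37*(-34) = (-7)² - 37*(-34) = 49 + 1258 = 1307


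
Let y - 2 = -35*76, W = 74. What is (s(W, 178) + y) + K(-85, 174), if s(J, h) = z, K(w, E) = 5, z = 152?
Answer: -2501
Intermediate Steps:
s(J, h) = 152
y = -2658 (y = 2 - 35*76 = 2 - 2660 = -2658)
(s(W, 178) + y) + K(-85, 174) = (152 - 2658) + 5 = -2506 + 5 = -2501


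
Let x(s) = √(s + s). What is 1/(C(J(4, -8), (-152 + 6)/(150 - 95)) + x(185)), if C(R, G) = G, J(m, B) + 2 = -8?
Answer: 4015/548967 + 3025*√370/1097934 ≈ 0.060311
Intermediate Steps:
J(m, B) = -10 (J(m, B) = -2 - 8 = -10)
x(s) = √2*√s (x(s) = √(2*s) = √2*√s)
1/(C(J(4, -8), (-152 + 6)/(150 - 95)) + x(185)) = 1/((-152 + 6)/(150 - 95) + √2*√185) = 1/(-146/55 + √370)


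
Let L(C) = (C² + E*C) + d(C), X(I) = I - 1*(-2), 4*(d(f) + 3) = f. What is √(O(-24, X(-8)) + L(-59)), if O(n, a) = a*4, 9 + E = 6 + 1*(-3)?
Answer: √15173/2 ≈ 61.589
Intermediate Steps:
d(f) = -3 + f/4
E = -6 (E = -9 + (6 + 1*(-3)) = -9 + (6 - 3) = -9 + 3 = -6)
X(I) = 2 + I (X(I) = I + 2 = 2 + I)
O(n, a) = 4*a
L(C) = -3 + C² - 23*C/4 (L(C) = (C² - 6*C) + (-3 + C/4) = -3 + C² - 23*C/4)
√(O(-24, X(-8)) + L(-59)) = √(4*(2 - 8) + (-3 + (-59)² - 23/4*(-59))) = √(4*(-6) + (-3 + 3481 + 1357/4)) = √(-24 + 15269/4) = √(15173/4) = √15173/2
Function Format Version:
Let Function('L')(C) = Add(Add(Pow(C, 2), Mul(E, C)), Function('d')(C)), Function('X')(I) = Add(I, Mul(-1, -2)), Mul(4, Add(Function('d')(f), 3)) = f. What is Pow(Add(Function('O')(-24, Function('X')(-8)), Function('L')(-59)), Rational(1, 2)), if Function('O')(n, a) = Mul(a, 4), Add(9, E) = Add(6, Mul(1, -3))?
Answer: Mul(Rational(1, 2), Pow(15173, Rational(1, 2))) ≈ 61.589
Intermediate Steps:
Function('d')(f) = Add(-3, Mul(Rational(1, 4), f))
E = -6 (E = Add(-9, Add(6, Mul(1, -3))) = Add(-9, Add(6, -3)) = Add(-9, 3) = -6)
Function('X')(I) = Add(2, I) (Function('X')(I) = Add(I, 2) = Add(2, I))
Function('O')(n, a) = Mul(4, a)
Function('L')(C) = Add(-3, Pow(C, 2), Mul(Rational(-23, 4), C)) (Function('L')(C) = Add(Add(Pow(C, 2), Mul(-6, C)), Add(-3, Mul(Rational(1, 4), C))) = Add(-3, Pow(C, 2), Mul(Rational(-23, 4), C)))
Pow(Add(Function('O')(-24, Function('X')(-8)), Function('L')(-59)), Rational(1, 2)) = Pow(Add(Mul(4, Add(2, -8)), Add(-3, Pow(-59, 2), Mul(Rational(-23, 4), -59))), Rational(1, 2)) = Pow(Add(Mul(4, -6), Add(-3, 3481, Rational(1357, 4))), Rational(1, 2)) = Pow(Add(-24, Rational(15269, 4)), Rational(1, 2)) = Pow(Rational(15173, 4), Rational(1, 2)) = Mul(Rational(1, 2), Pow(15173, Rational(1, 2)))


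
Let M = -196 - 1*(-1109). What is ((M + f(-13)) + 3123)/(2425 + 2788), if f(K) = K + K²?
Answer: 4192/5213 ≈ 0.80414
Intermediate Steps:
M = 913 (M = -196 + 1109 = 913)
((M + f(-13)) + 3123)/(2425 + 2788) = ((913 - 13*(1 - 13)) + 3123)/(2425 + 2788) = ((913 - 13*(-12)) + 3123)/5213 = ((913 + 156) + 3123)*(1/5213) = (1069 + 3123)*(1/5213) = 4192*(1/5213) = 4192/5213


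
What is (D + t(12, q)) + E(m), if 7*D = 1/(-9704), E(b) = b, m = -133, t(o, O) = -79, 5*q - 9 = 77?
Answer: -14400737/67928 ≈ -212.00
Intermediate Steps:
q = 86/5 (q = 9/5 + (⅕)*77 = 9/5 + 77/5 = 86/5 ≈ 17.200)
D = -1/67928 (D = (⅐)/(-9704) = (⅐)*(-1/9704) = -1/67928 ≈ -1.4721e-5)
(D + t(12, q)) + E(m) = (-1/67928 - 79) - 133 = -5366313/67928 - 133 = -14400737/67928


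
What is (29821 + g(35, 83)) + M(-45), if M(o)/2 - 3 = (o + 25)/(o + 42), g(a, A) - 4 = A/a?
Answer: 3133904/105 ≈ 29847.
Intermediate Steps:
g(a, A) = 4 + A/a
M(o) = 6 + 2*(25 + o)/(42 + o) (M(o) = 6 + 2*((o + 25)/(o + 42)) = 6 + 2*((25 + o)/(42 + o)) = 6 + 2*(25 + o)/(42 + o))
(29821 + g(35, 83)) + M(-45) = (29821 + (4 + 83/35)) + 2*(151 + 4*(-45))/(42 - 45) = (29821 + (4 + 83*(1/35))) + 2*(151 - 180)/(-3) = (29821 + (4 + 83/35)) + 2*(-⅓)*(-29) = (29821 + 223/35) + 58/3 = 1043958/35 + 58/3 = 3133904/105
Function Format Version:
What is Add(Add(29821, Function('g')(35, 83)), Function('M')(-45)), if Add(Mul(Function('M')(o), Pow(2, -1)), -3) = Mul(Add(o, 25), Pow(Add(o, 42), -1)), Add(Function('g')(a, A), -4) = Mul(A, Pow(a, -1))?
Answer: Rational(3133904, 105) ≈ 29847.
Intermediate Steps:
Function('g')(a, A) = Add(4, Mul(A, Pow(a, -1)))
Function('M')(o) = Add(6, Mul(2, Pow(Add(42, o), -1), Add(25, o))) (Function('M')(o) = Add(6, Mul(2, Mul(Add(o, 25), Pow(Add(o, 42), -1)))) = Add(6, Mul(2, Mul(Add(25, o), Pow(Add(42, o), -1)))) = Add(6, Mul(2, Mul(Pow(Add(42, o), -1), Add(25, o)))) = Add(6, Mul(2, Pow(Add(42, o), -1), Add(25, o))))
Add(Add(29821, Function('g')(35, 83)), Function('M')(-45)) = Add(Add(29821, Add(4, Mul(83, Pow(35, -1)))), Mul(2, Pow(Add(42, -45), -1), Add(151, Mul(4, -45)))) = Add(Add(29821, Add(4, Mul(83, Rational(1, 35)))), Mul(2, Pow(-3, -1), Add(151, -180))) = Add(Add(29821, Add(4, Rational(83, 35))), Mul(2, Rational(-1, 3), -29)) = Add(Add(29821, Rational(223, 35)), Rational(58, 3)) = Add(Rational(1043958, 35), Rational(58, 3)) = Rational(3133904, 105)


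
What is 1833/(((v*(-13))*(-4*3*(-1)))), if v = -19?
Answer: 47/76 ≈ 0.61842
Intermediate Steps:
1833/(((v*(-13))*(-4*3*(-1)))) = 1833/(((-19*(-13))*(-4*3*(-1)))) = 1833/((247*(-12*(-1)))) = 1833/((247*12)) = 1833/2964 = 1833*(1/2964) = 47/76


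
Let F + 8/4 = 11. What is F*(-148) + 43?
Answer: -1289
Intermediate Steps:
F = 9 (F = -2 + 11 = 9)
F*(-148) + 43 = 9*(-148) + 43 = -1332 + 43 = -1289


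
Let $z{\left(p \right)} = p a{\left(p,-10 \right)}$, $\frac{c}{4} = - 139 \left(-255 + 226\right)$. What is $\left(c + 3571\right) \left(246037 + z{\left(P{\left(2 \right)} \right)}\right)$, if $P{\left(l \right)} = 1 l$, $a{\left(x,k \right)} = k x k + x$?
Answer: $4853655495$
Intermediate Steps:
$a{\left(x,k \right)} = x + x k^{2}$ ($a{\left(x,k \right)} = x k^{2} + x = x + x k^{2}$)
$P{\left(l \right)} = l$
$c = 16124$ ($c = 4 \left(- 139 \left(-255 + 226\right)\right) = 4 \left(\left(-139\right) \left(-29\right)\right) = 4 \cdot 4031 = 16124$)
$z{\left(p \right)} = 101 p^{2}$ ($z{\left(p \right)} = p p \left(1 + \left(-10\right)^{2}\right) = p p \left(1 + 100\right) = p p 101 = p 101 p = 101 p^{2}$)
$\left(c + 3571\right) \left(246037 + z{\left(P{\left(2 \right)} \right)}\right) = \left(16124 + 3571\right) \left(246037 + 101 \cdot 2^{2}\right) = 19695 \left(246037 + 101 \cdot 4\right) = 19695 \left(246037 + 404\right) = 19695 \cdot 246441 = 4853655495$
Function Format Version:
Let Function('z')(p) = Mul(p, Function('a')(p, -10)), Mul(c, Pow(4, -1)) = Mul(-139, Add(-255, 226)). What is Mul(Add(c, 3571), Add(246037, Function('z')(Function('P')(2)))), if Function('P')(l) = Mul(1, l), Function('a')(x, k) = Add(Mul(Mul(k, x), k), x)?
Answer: 4853655495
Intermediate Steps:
Function('a')(x, k) = Add(x, Mul(x, Pow(k, 2))) (Function('a')(x, k) = Add(Mul(x, Pow(k, 2)), x) = Add(x, Mul(x, Pow(k, 2))))
Function('P')(l) = l
c = 16124 (c = Mul(4, Mul(-139, Add(-255, 226))) = Mul(4, Mul(-139, -29)) = Mul(4, 4031) = 16124)
Function('z')(p) = Mul(101, Pow(p, 2)) (Function('z')(p) = Mul(p, Mul(p, Add(1, Pow(-10, 2)))) = Mul(p, Mul(p, Add(1, 100))) = Mul(p, Mul(p, 101)) = Mul(p, Mul(101, p)) = Mul(101, Pow(p, 2)))
Mul(Add(c, 3571), Add(246037, Function('z')(Function('P')(2)))) = Mul(Add(16124, 3571), Add(246037, Mul(101, Pow(2, 2)))) = Mul(19695, Add(246037, Mul(101, 4))) = Mul(19695, Add(246037, 404)) = Mul(19695, 246441) = 4853655495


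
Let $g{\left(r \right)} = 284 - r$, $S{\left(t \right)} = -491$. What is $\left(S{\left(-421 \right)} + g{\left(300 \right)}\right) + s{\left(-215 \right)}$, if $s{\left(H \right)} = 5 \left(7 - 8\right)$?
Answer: $-512$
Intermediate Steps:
$s{\left(H \right)} = -5$ ($s{\left(H \right)} = 5 \left(-1\right) = -5$)
$\left(S{\left(-421 \right)} + g{\left(300 \right)}\right) + s{\left(-215 \right)} = \left(-491 + \left(284 - 300\right)\right) - 5 = \left(-491 - 16\right) - 5 = -507 - 5 = -512$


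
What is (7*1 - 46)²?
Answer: 1521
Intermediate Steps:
(7*1 - 46)² = (7 - 46)² = (-39)² = 1521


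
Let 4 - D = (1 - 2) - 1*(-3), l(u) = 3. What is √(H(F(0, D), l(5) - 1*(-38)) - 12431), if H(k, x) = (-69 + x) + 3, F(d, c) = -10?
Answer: 6*I*√346 ≈ 111.61*I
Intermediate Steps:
D = 2 (D = 4 - ((1 - 2) - 1*(-3)) = 4 - (-1 + 3) = 4 - 1*2 = 4 - 2 = 2)
H(k, x) = -66 + x
√(H(F(0, D), l(5) - 1*(-38)) - 12431) = √((-66 + (3 - 1*(-38))) - 12431) = √((-66 + (3 + 38)) - 12431) = √((-66 + 41) - 12431) = √(-25 - 12431) = √(-12456) = 6*I*√346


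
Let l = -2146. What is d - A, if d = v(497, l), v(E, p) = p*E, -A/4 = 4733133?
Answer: 17865970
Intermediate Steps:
A = -18932532 (A = -4*4733133 = -18932532)
v(E, p) = E*p
d = -1066562 (d = 497*(-2146) = -1066562)
d - A = -1066562 - 1*(-18932532) = -1066562 + 18932532 = 17865970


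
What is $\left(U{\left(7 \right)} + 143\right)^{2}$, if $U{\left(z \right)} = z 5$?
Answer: $31684$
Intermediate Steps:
$U{\left(z \right)} = 5 z$
$\left(U{\left(7 \right)} + 143\right)^{2} = \left(5 \cdot 7 + 143\right)^{2} = \left(35 + 143\right)^{2} = 178^{2} = 31684$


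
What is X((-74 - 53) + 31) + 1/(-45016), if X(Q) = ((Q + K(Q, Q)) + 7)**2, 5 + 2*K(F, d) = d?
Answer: 876022613/45016 ≈ 19460.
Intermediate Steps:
K(F, d) = -5/2 + d/2
X(Q) = (9/2 + 3*Q/2)**2 (X(Q) = ((Q + (-5/2 + Q/2)) + 7)**2 = ((-5/2 + 3*Q/2) + 7)**2 = (9/2 + 3*Q/2)**2)
X((-74 - 53) + 31) + 1/(-45016) = 9*(3 + ((-74 - 53) + 31))**2/4 + 1/(-45016) = 9*(3 + (-127 + 31))**2/4 - 1/45016 = 9*(3 - 96)**2/4 - 1/45016 = (9/4)*(-93)**2 - 1/45016 = (9/4)*8649 - 1/45016 = 77841/4 - 1/45016 = 876022613/45016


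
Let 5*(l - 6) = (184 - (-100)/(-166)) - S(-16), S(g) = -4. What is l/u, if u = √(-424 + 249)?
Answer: -18044*I*√7/14525 ≈ -3.2867*I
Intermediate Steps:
l = 18044/415 (l = 6 + ((184 - (-100)/(-166)) - 1*(-4))/5 = 6 + ((184 - (-100)*(-1)/166) + 4)/5 = 6 + ((184 - 1*50/83) + 4)/5 = 6 + ((184 - 50/83) + 4)/5 = 6 + (15222/83 + 4)/5 = 6 + (⅕)*(15554/83) = 6 + 15554/415 = 18044/415 ≈ 43.479)
u = 5*I*√7 (u = √(-175) = 5*I*√7 ≈ 13.229*I)
l/u = 18044/(415*((5*I*√7))) = 18044*(-I*√7/35)/415 = -18044*I*√7/14525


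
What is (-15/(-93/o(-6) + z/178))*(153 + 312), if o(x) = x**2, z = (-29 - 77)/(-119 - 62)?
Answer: 1348323300/498743 ≈ 2703.4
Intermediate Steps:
z = 106/181 (z = -106/(-181) = -106*(-1/181) = 106/181 ≈ 0.58564)
(-15/(-93/o(-6) + z/178))*(153 + 312) = (-15/(-93/((-6)**2) + (106/181)/178))*(153 + 312) = -15/(-93/36 + (106/181)*(1/178))*465 = -15/(-93*1/36 + 53/16109)*465 = -15/(-31/12 + 53/16109)*465 = -15/(-498743/193308)*465 = -15*(-193308/498743)*465 = (2899620/498743)*465 = 1348323300/498743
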